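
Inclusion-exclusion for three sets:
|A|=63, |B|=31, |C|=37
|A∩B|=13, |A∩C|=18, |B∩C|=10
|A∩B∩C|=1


|A∪B∪C| = |A|+|B|+|C| - |A∩B|-|A∩C|-|B∩C| + |A∩B∩C|
= 63+31+37 - 13-18-10 + 1
= 131 - 41 + 1
= 91

|A ∪ B ∪ C| = 91


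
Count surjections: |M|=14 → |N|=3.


n = |M| = 14, k = |N| = 3. Surjections via inclusion-exclusion:
S(n,k) = Σ(-1)^i × C(k,i) × (k-i)^n, i=0 to k
i=0: (-1)^0×C(3,0)×3^14 = 4782969
i=1: (-1)^1×C(3,1)×2^14 = -49152
i=2: (-1)^2×C(3,2)×1^14 = 3
i=3: (-1)^3×C(3,3)×0^14 = 0
Total = 4733820

Number of surjections = 4733820


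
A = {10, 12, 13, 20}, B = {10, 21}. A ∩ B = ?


A ∩ B = elements in both A and B
A = {10, 12, 13, 20}
B = {10, 21}
A ∩ B = {10}

A ∩ B = {10}


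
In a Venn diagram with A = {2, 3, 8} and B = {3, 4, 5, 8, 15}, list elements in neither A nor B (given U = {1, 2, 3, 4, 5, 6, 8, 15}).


A = {2, 3, 8}
B = {3, 4, 5, 8, 15}
Region: in neither A nor B (given U = {1, 2, 3, 4, 5, 6, 8, 15})
Elements: {1, 6}

Elements in neither A nor B (given U = {1, 2, 3, 4, 5, 6, 8, 15}): {1, 6}


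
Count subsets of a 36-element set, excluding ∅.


Total subsets = 2^n = 2^36 = 68719476736
Non-empty subsets exclude the empty set: 2^n - 1
= 68719476736 - 1
= 68719476735

Number of non-empty subsets = 68719476735


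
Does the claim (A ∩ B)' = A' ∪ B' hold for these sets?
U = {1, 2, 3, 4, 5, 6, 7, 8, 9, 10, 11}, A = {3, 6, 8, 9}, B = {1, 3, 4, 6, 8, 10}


LHS: A ∩ B = {3, 6, 8}
(A ∩ B)' = U \ (A ∩ B) = {1, 2, 4, 5, 7, 9, 10, 11}
A' = {1, 2, 4, 5, 7, 10, 11}, B' = {2, 5, 7, 9, 11}
Claimed RHS: A' ∪ B' = {1, 2, 4, 5, 7, 9, 10, 11}
Identity is VALID: LHS = RHS = {1, 2, 4, 5, 7, 9, 10, 11} ✓

Identity is valid. (A ∩ B)' = A' ∪ B' = {1, 2, 4, 5, 7, 9, 10, 11}


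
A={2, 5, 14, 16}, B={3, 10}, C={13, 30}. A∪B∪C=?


A ∪ B = {2, 3, 5, 10, 14, 16}
(A ∪ B) ∪ C = {2, 3, 5, 10, 13, 14, 16, 30}

A ∪ B ∪ C = {2, 3, 5, 10, 13, 14, 16, 30}


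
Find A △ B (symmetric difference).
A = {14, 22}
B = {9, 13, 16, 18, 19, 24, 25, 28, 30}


A △ B = (A \ B) ∪ (B \ A) = elements in exactly one of A or B
A \ B = {14, 22}
B \ A = {9, 13, 16, 18, 19, 24, 25, 28, 30}
A △ B = {9, 13, 14, 16, 18, 19, 22, 24, 25, 28, 30}

A △ B = {9, 13, 14, 16, 18, 19, 22, 24, 25, 28, 30}


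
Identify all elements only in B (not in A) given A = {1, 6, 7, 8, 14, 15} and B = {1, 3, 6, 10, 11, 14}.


A = {1, 6, 7, 8, 14, 15}
B = {1, 3, 6, 10, 11, 14}
Region: only in B (not in A)
Elements: {3, 10, 11}

Elements only in B (not in A): {3, 10, 11}


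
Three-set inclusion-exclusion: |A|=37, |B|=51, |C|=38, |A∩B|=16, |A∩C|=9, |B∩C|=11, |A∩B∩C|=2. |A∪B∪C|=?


|A∪B∪C| = |A|+|B|+|C| - |A∩B|-|A∩C|-|B∩C| + |A∩B∩C|
= 37+51+38 - 16-9-11 + 2
= 126 - 36 + 2
= 92

|A ∪ B ∪ C| = 92


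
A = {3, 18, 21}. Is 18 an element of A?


A = {3, 18, 21}
Checking if 18 is in A
18 is in A → True

18 ∈ A


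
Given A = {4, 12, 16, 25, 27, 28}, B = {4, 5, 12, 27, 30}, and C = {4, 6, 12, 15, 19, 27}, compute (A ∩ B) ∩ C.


A ∩ B = {4, 12, 27}
(A ∩ B) ∩ C = {4, 12, 27}

A ∩ B ∩ C = {4, 12, 27}


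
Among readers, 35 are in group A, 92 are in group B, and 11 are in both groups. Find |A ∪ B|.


|A ∪ B| = |A| + |B| - |A ∩ B|
= 35 + 92 - 11
= 116

|A ∪ B| = 116


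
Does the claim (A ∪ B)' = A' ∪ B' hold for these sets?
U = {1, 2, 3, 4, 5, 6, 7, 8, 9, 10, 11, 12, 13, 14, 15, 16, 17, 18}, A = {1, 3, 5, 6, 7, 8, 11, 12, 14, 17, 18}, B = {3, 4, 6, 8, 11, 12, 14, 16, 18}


LHS: A ∪ B = {1, 3, 4, 5, 6, 7, 8, 11, 12, 14, 16, 17, 18}
(A ∪ B)' = U \ (A ∪ B) = {2, 9, 10, 13, 15}
A' = {2, 4, 9, 10, 13, 15, 16}, B' = {1, 2, 5, 7, 9, 10, 13, 15, 17}
Claimed RHS: A' ∪ B' = {1, 2, 4, 5, 7, 9, 10, 13, 15, 16, 17}
Identity is INVALID: LHS = {2, 9, 10, 13, 15} but the RHS claimed here equals {1, 2, 4, 5, 7, 9, 10, 13, 15, 16, 17}. The correct form is (A ∪ B)' = A' ∩ B'.

Identity is invalid: (A ∪ B)' = {2, 9, 10, 13, 15} but A' ∪ B' = {1, 2, 4, 5, 7, 9, 10, 13, 15, 16, 17}. The correct De Morgan law is (A ∪ B)' = A' ∩ B'.


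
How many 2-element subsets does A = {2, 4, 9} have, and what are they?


|A| = 3, so A has C(3,2) = 3 subsets of size 2.
Enumerate by choosing 2 elements from A at a time:
{2, 4}, {2, 9}, {4, 9}

2-element subsets (3 total): {2, 4}, {2, 9}, {4, 9}


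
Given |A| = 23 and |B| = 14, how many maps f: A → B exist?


Each of |A| = 23 inputs maps to any of |B| = 14 outputs.
# functions = |B|^|A| = 14^23
= 229585692886981495482220544

Number of functions = 229585692886981495482220544


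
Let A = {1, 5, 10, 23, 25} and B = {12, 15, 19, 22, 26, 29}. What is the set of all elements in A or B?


A ∪ B = all elements in A or B (or both)
A = {1, 5, 10, 23, 25}
B = {12, 15, 19, 22, 26, 29}
A ∪ B = {1, 5, 10, 12, 15, 19, 22, 23, 25, 26, 29}

A ∪ B = {1, 5, 10, 12, 15, 19, 22, 23, 25, 26, 29}


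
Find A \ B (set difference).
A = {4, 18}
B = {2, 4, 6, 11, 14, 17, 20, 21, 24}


A \ B = elements in A but not in B
A = {4, 18}
B = {2, 4, 6, 11, 14, 17, 20, 21, 24}
Remove from A any elements in B
A \ B = {18}

A \ B = {18}


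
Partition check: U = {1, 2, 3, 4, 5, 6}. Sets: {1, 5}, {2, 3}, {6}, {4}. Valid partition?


A partition requires: (1) non-empty parts, (2) pairwise disjoint, (3) union = U
Parts: {1, 5}, {2, 3}, {6}, {4}
Union of parts: {1, 2, 3, 4, 5, 6}
U = {1, 2, 3, 4, 5, 6}
All non-empty? True
Pairwise disjoint? True
Covers U? True

Yes, valid partition


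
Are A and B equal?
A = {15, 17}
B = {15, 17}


Two sets are equal iff they have exactly the same elements.
A = {15, 17}
B = {15, 17}
Same elements → A = B

Yes, A = B


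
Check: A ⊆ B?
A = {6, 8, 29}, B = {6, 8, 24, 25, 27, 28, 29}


A ⊆ B means every element of A is in B.
All elements of A are in B.
So A ⊆ B.

Yes, A ⊆ B


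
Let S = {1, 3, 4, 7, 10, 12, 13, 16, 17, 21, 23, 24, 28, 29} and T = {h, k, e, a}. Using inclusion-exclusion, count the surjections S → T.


n = |S| = 14, k = |T| = 4. Surjections via inclusion-exclusion:
S(n,k) = Σ(-1)^i × C(k,i) × (k-i)^n, i=0 to k
i=0: (-1)^0×C(4,0)×4^14 = 268435456
i=1: (-1)^1×C(4,1)×3^14 = -19131876
i=2: (-1)^2×C(4,2)×2^14 = 98304
i=3: (-1)^3×C(4,3)×1^14 = -4
i=4: (-1)^4×C(4,4)×0^14 = 0
Total = 249401880

Number of surjections = 249401880


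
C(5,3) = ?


C(n,k) = n! / (k!(n-k)!)
C(5,3) = 5! / (3!2!)
= 10

C(5,3) = 10


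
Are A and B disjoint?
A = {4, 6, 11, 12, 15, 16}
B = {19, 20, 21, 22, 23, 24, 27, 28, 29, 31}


Disjoint means A ∩ B = ∅.
A ∩ B = ∅
A ∩ B = ∅, so A and B are disjoint.

Yes, A and B are disjoint


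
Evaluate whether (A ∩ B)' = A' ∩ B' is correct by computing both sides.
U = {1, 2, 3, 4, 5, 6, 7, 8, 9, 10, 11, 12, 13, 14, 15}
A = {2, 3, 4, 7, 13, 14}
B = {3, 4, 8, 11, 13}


LHS: A ∩ B = {3, 4, 13}
(A ∩ B)' = U \ (A ∩ B) = {1, 2, 5, 6, 7, 8, 9, 10, 11, 12, 14, 15}
A' = {1, 5, 6, 8, 9, 10, 11, 12, 15}, B' = {1, 2, 5, 6, 7, 9, 10, 12, 14, 15}
Claimed RHS: A' ∩ B' = {1, 5, 6, 9, 10, 12, 15}
Identity is INVALID: LHS = {1, 2, 5, 6, 7, 8, 9, 10, 11, 12, 14, 15} but the RHS claimed here equals {1, 5, 6, 9, 10, 12, 15}. The correct form is (A ∩ B)' = A' ∪ B'.

Identity is invalid: (A ∩ B)' = {1, 2, 5, 6, 7, 8, 9, 10, 11, 12, 14, 15} but A' ∩ B' = {1, 5, 6, 9, 10, 12, 15}. The correct De Morgan law is (A ∩ B)' = A' ∪ B'.


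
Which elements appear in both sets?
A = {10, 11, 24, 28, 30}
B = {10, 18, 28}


A ∩ B = elements in both A and B
A = {10, 11, 24, 28, 30}
B = {10, 18, 28}
A ∩ B = {10, 28}

A ∩ B = {10, 28}


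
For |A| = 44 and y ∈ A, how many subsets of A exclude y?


Subsets of A avoiding y are subsets of A \ {y}, which has 43 elements.
Count = 2^(n-1) = 2^43
= 8796093022208

Number of subsets avoiding y = 8796093022208


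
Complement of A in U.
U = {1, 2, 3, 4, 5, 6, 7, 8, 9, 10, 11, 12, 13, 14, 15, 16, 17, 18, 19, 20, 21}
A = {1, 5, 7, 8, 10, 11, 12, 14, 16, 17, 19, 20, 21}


Aᶜ = U \ A = elements in U but not in A
U = {1, 2, 3, 4, 5, 6, 7, 8, 9, 10, 11, 12, 13, 14, 15, 16, 17, 18, 19, 20, 21}
A = {1, 5, 7, 8, 10, 11, 12, 14, 16, 17, 19, 20, 21}
Aᶜ = {2, 3, 4, 6, 9, 13, 15, 18}

Aᶜ = {2, 3, 4, 6, 9, 13, 15, 18}


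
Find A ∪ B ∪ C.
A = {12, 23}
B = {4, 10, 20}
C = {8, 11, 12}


A ∪ B = {4, 10, 12, 20, 23}
(A ∪ B) ∪ C = {4, 8, 10, 11, 12, 20, 23}

A ∪ B ∪ C = {4, 8, 10, 11, 12, 20, 23}


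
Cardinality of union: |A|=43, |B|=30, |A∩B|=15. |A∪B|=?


|A ∪ B| = |A| + |B| - |A ∩ B|
= 43 + 30 - 15
= 58

|A ∪ B| = 58


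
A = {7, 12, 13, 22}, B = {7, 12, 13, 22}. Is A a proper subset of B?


A ⊂ B requires: A ⊆ B AND A ≠ B.
A ⊆ B? Yes
A = B? Yes
A = B, so A is not a PROPER subset.

No, A is not a proper subset of B


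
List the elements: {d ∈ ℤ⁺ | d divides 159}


Checking each candidate:
Condition: positive divisors of 159
Result = {1, 3, 53, 159}

{1, 3, 53, 159}


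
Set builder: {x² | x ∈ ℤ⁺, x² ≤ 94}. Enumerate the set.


Checking each candidate:
Condition: positive perfect squares ≤ 94
Result = {1, 4, 9, 16, 25, 36, 49, 64, 81}

{1, 4, 9, 16, 25, 36, 49, 64, 81}


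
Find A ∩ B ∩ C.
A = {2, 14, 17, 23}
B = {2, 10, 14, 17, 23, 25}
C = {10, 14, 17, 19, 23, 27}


A ∩ B = {2, 14, 17, 23}
(A ∩ B) ∩ C = {14, 17, 23}

A ∩ B ∩ C = {14, 17, 23}


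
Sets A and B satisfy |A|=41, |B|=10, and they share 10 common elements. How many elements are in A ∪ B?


|A ∪ B| = |A| + |B| - |A ∩ B|
= 41 + 10 - 10
= 41

|A ∪ B| = 41


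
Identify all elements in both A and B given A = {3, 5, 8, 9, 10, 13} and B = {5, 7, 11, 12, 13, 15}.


A = {3, 5, 8, 9, 10, 13}
B = {5, 7, 11, 12, 13, 15}
Region: in both A and B
Elements: {5, 13}

Elements in both A and B: {5, 13}


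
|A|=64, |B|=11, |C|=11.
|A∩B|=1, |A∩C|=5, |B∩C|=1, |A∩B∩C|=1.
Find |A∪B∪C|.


|A∪B∪C| = |A|+|B|+|C| - |A∩B|-|A∩C|-|B∩C| + |A∩B∩C|
= 64+11+11 - 1-5-1 + 1
= 86 - 7 + 1
= 80

|A ∪ B ∪ C| = 80


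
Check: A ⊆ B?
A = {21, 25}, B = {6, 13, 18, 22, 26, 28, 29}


A ⊆ B means every element of A is in B.
Elements in A not in B: {21, 25}
So A ⊄ B.

No, A ⊄ B


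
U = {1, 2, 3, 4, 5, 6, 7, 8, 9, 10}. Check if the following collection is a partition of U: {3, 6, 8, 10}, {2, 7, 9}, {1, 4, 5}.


A partition requires: (1) non-empty parts, (2) pairwise disjoint, (3) union = U
Parts: {3, 6, 8, 10}, {2, 7, 9}, {1, 4, 5}
Union of parts: {1, 2, 3, 4, 5, 6, 7, 8, 9, 10}
U = {1, 2, 3, 4, 5, 6, 7, 8, 9, 10}
All non-empty? True
Pairwise disjoint? True
Covers U? True

Yes, valid partition


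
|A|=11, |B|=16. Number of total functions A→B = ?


Each of |A| = 11 inputs maps to any of |B| = 16 outputs.
# functions = |B|^|A| = 16^11
= 17592186044416

Number of functions = 17592186044416


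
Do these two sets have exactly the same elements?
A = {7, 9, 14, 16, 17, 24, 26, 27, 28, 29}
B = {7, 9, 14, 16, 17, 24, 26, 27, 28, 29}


Two sets are equal iff they have exactly the same elements.
A = {7, 9, 14, 16, 17, 24, 26, 27, 28, 29}
B = {7, 9, 14, 16, 17, 24, 26, 27, 28, 29}
Same elements → A = B

Yes, A = B


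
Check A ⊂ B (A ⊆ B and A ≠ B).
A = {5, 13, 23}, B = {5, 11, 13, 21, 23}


A ⊂ B requires: A ⊆ B AND A ≠ B.
A ⊆ B? Yes
A = B? No
A ⊂ B: Yes (A is a proper subset of B)

Yes, A ⊂ B


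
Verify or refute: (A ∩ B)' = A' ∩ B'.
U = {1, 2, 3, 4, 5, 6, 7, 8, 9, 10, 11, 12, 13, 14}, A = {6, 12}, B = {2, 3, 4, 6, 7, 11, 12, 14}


LHS: A ∩ B = {6, 12}
(A ∩ B)' = U \ (A ∩ B) = {1, 2, 3, 4, 5, 7, 8, 9, 10, 11, 13, 14}
A' = {1, 2, 3, 4, 5, 7, 8, 9, 10, 11, 13, 14}, B' = {1, 5, 8, 9, 10, 13}
Claimed RHS: A' ∩ B' = {1, 5, 8, 9, 10, 13}
Identity is INVALID: LHS = {1, 2, 3, 4, 5, 7, 8, 9, 10, 11, 13, 14} but the RHS claimed here equals {1, 5, 8, 9, 10, 13}. The correct form is (A ∩ B)' = A' ∪ B'.

Identity is invalid: (A ∩ B)' = {1, 2, 3, 4, 5, 7, 8, 9, 10, 11, 13, 14} but A' ∩ B' = {1, 5, 8, 9, 10, 13}. The correct De Morgan law is (A ∩ B)' = A' ∪ B'.


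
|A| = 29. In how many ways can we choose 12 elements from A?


C(n,k) = n! / (k!(n-k)!)
C(29,12) = 29! / (12!17!)
= 51895935

C(29,12) = 51895935


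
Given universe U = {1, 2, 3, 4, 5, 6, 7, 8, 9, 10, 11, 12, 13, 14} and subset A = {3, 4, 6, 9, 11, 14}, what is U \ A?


Aᶜ = U \ A = elements in U but not in A
U = {1, 2, 3, 4, 5, 6, 7, 8, 9, 10, 11, 12, 13, 14}
A = {3, 4, 6, 9, 11, 14}
Aᶜ = {1, 2, 5, 7, 8, 10, 12, 13}

Aᶜ = {1, 2, 5, 7, 8, 10, 12, 13}


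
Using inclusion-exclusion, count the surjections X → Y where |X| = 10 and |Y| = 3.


n = |X| = 10, k = |Y| = 3. Surjections via inclusion-exclusion:
S(n,k) = Σ(-1)^i × C(k,i) × (k-i)^n, i=0 to k
i=0: (-1)^0×C(3,0)×3^10 = 59049
i=1: (-1)^1×C(3,1)×2^10 = -3072
i=2: (-1)^2×C(3,2)×1^10 = 3
i=3: (-1)^3×C(3,3)×0^10 = 0
Total = 55980

Number of surjections = 55980


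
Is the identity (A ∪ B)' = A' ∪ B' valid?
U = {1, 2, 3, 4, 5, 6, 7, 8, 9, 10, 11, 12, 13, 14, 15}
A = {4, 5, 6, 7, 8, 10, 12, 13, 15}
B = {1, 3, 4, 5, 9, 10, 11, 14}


LHS: A ∪ B = {1, 3, 4, 5, 6, 7, 8, 9, 10, 11, 12, 13, 14, 15}
(A ∪ B)' = U \ (A ∪ B) = {2}
A' = {1, 2, 3, 9, 11, 14}, B' = {2, 6, 7, 8, 12, 13, 15}
Claimed RHS: A' ∪ B' = {1, 2, 3, 6, 7, 8, 9, 11, 12, 13, 14, 15}
Identity is INVALID: LHS = {2} but the RHS claimed here equals {1, 2, 3, 6, 7, 8, 9, 11, 12, 13, 14, 15}. The correct form is (A ∪ B)' = A' ∩ B'.

Identity is invalid: (A ∪ B)' = {2} but A' ∪ B' = {1, 2, 3, 6, 7, 8, 9, 11, 12, 13, 14, 15}. The correct De Morgan law is (A ∪ B)' = A' ∩ B'.


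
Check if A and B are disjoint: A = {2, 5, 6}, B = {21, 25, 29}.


Disjoint means A ∩ B = ∅.
A ∩ B = ∅
A ∩ B = ∅, so A and B are disjoint.

Yes, A and B are disjoint


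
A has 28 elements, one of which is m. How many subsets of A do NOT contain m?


Subsets of A avoiding m are subsets of A \ {m}, which has 27 elements.
Count = 2^(n-1) = 2^27
= 134217728

Number of subsets avoiding m = 134217728


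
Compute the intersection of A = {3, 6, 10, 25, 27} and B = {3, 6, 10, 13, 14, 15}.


A ∩ B = elements in both A and B
A = {3, 6, 10, 25, 27}
B = {3, 6, 10, 13, 14, 15}
A ∩ B = {3, 6, 10}

A ∩ B = {3, 6, 10}


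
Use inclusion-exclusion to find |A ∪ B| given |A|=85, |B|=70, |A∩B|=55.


|A ∪ B| = |A| + |B| - |A ∩ B|
= 85 + 70 - 55
= 100

|A ∪ B| = 100


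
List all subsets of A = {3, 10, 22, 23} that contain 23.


A subset of A contains 23 iff the remaining 3 elements form any subset of A \ {23}.
Count: 2^(n-1) = 2^3 = 8
Subsets containing 23: {23}, {3, 23}, {10, 23}, {22, 23}, {3, 10, 23}, {3, 22, 23}, {10, 22, 23}, {3, 10, 22, 23}

Subsets containing 23 (8 total): {23}, {3, 23}, {10, 23}, {22, 23}, {3, 10, 23}, {3, 22, 23}, {10, 22, 23}, {3, 10, 22, 23}


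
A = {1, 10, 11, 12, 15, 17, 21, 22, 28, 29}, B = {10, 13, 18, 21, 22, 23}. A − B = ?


A \ B = elements in A but not in B
A = {1, 10, 11, 12, 15, 17, 21, 22, 28, 29}
B = {10, 13, 18, 21, 22, 23}
Remove from A any elements in B
A \ B = {1, 11, 12, 15, 17, 28, 29}

A \ B = {1, 11, 12, 15, 17, 28, 29}


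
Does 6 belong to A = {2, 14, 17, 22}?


A = {2, 14, 17, 22}
Checking if 6 is in A
6 is not in A → False

6 ∉ A


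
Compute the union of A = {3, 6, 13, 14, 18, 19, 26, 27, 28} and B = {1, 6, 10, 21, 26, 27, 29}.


A ∪ B = all elements in A or B (or both)
A = {3, 6, 13, 14, 18, 19, 26, 27, 28}
B = {1, 6, 10, 21, 26, 27, 29}
A ∪ B = {1, 3, 6, 10, 13, 14, 18, 19, 21, 26, 27, 28, 29}

A ∪ B = {1, 3, 6, 10, 13, 14, 18, 19, 21, 26, 27, 28, 29}


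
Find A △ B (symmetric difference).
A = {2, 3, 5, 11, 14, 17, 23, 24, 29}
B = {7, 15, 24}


A △ B = (A \ B) ∪ (B \ A) = elements in exactly one of A or B
A \ B = {2, 3, 5, 11, 14, 17, 23, 29}
B \ A = {7, 15}
A △ B = {2, 3, 5, 7, 11, 14, 15, 17, 23, 29}

A △ B = {2, 3, 5, 7, 11, 14, 15, 17, 23, 29}


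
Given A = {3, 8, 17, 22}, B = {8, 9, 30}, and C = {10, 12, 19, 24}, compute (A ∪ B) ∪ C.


A ∪ B = {3, 8, 9, 17, 22, 30}
(A ∪ B) ∪ C = {3, 8, 9, 10, 12, 17, 19, 22, 24, 30}

A ∪ B ∪ C = {3, 8, 9, 10, 12, 17, 19, 22, 24, 30}


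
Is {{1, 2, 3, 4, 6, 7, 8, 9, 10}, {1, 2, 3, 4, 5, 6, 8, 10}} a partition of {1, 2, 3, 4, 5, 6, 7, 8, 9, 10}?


A partition requires: (1) non-empty parts, (2) pairwise disjoint, (3) union = U
Parts: {1, 2, 3, 4, 6, 7, 8, 9, 10}, {1, 2, 3, 4, 5, 6, 8, 10}
Union of parts: {1, 2, 3, 4, 5, 6, 7, 8, 9, 10}
U = {1, 2, 3, 4, 5, 6, 7, 8, 9, 10}
All non-empty? True
Pairwise disjoint? False
Covers U? True

No, not a valid partition


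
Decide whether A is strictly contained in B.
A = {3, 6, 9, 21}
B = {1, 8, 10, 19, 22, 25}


A ⊂ B requires: A ⊆ B AND A ≠ B.
A ⊆ B? No
A ⊄ B, so A is not a proper subset.

No, A is not a proper subset of B


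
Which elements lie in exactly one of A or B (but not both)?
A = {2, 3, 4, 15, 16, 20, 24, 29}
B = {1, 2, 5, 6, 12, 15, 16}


A △ B = (A \ B) ∪ (B \ A) = elements in exactly one of A or B
A \ B = {3, 4, 20, 24, 29}
B \ A = {1, 5, 6, 12}
A △ B = {1, 3, 4, 5, 6, 12, 20, 24, 29}

A △ B = {1, 3, 4, 5, 6, 12, 20, 24, 29}


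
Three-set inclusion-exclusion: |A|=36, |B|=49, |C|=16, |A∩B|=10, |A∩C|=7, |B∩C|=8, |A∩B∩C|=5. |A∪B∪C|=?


|A∪B∪C| = |A|+|B|+|C| - |A∩B|-|A∩C|-|B∩C| + |A∩B∩C|
= 36+49+16 - 10-7-8 + 5
= 101 - 25 + 5
= 81

|A ∪ B ∪ C| = 81


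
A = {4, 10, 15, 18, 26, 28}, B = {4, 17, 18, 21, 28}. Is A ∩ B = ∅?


Disjoint means A ∩ B = ∅.
A ∩ B = {4, 18, 28}
A ∩ B ≠ ∅, so A and B are NOT disjoint.

No, A and B are not disjoint (A ∩ B = {4, 18, 28})


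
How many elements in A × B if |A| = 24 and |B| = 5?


|A × B| = |A| × |B|
= 24 × 5
= 120

|A × B| = 120


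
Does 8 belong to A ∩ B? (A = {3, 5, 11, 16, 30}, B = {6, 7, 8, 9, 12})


A = {3, 5, 11, 16, 30}, B = {6, 7, 8, 9, 12}
A ∩ B = elements in both A and B
A ∩ B = ∅
Checking if 8 ∈ A ∩ B
8 is not in A ∩ B → False

8 ∉ A ∩ B


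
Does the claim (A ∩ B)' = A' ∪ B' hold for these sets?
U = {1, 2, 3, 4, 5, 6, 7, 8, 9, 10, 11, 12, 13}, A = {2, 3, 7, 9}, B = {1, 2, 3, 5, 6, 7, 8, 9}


LHS: A ∩ B = {2, 3, 7, 9}
(A ∩ B)' = U \ (A ∩ B) = {1, 4, 5, 6, 8, 10, 11, 12, 13}
A' = {1, 4, 5, 6, 8, 10, 11, 12, 13}, B' = {4, 10, 11, 12, 13}
Claimed RHS: A' ∪ B' = {1, 4, 5, 6, 8, 10, 11, 12, 13}
Identity is VALID: LHS = RHS = {1, 4, 5, 6, 8, 10, 11, 12, 13} ✓

Identity is valid. (A ∩ B)' = A' ∪ B' = {1, 4, 5, 6, 8, 10, 11, 12, 13}


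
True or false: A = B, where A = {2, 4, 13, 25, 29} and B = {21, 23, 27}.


Two sets are equal iff they have exactly the same elements.
A = {2, 4, 13, 25, 29}
B = {21, 23, 27}
Differences: {2, 4, 13, 21, 23, 25, 27, 29}
A ≠ B

No, A ≠ B


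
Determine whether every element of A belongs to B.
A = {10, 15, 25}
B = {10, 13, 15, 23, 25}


A ⊆ B means every element of A is in B.
All elements of A are in B.
So A ⊆ B.

Yes, A ⊆ B


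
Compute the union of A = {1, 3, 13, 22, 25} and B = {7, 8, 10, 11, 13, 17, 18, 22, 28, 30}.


A ∪ B = all elements in A or B (or both)
A = {1, 3, 13, 22, 25}
B = {7, 8, 10, 11, 13, 17, 18, 22, 28, 30}
A ∪ B = {1, 3, 7, 8, 10, 11, 13, 17, 18, 22, 25, 28, 30}

A ∪ B = {1, 3, 7, 8, 10, 11, 13, 17, 18, 22, 25, 28, 30}


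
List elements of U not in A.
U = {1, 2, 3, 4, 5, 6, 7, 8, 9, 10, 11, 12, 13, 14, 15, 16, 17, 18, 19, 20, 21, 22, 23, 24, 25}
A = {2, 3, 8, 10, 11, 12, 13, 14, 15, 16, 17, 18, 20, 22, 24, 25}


Aᶜ = U \ A = elements in U but not in A
U = {1, 2, 3, 4, 5, 6, 7, 8, 9, 10, 11, 12, 13, 14, 15, 16, 17, 18, 19, 20, 21, 22, 23, 24, 25}
A = {2, 3, 8, 10, 11, 12, 13, 14, 15, 16, 17, 18, 20, 22, 24, 25}
Aᶜ = {1, 4, 5, 6, 7, 9, 19, 21, 23}

Aᶜ = {1, 4, 5, 6, 7, 9, 19, 21, 23}


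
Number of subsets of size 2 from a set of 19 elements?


C(n,k) = n! / (k!(n-k)!)
C(19,2) = 19! / (2!17!)
= 171

C(19,2) = 171


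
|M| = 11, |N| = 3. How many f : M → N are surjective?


n = |M| = 11, k = |N| = 3. Surjections via inclusion-exclusion:
S(n,k) = Σ(-1)^i × C(k,i) × (k-i)^n, i=0 to k
i=0: (-1)^0×C(3,0)×3^11 = 177147
i=1: (-1)^1×C(3,1)×2^11 = -6144
i=2: (-1)^2×C(3,2)×1^11 = 3
i=3: (-1)^3×C(3,3)×0^11 = 0
Total = 171006

Number of surjections = 171006


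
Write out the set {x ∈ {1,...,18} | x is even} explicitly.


Checking each candidate:
Condition: even numbers in {1,...,18}
Result = {2, 4, 6, 8, 10, 12, 14, 16, 18}

{2, 4, 6, 8, 10, 12, 14, 16, 18}


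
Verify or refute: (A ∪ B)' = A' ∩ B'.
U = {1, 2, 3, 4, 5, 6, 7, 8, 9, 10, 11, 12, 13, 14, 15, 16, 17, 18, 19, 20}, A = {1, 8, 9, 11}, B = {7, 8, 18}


LHS: A ∪ B = {1, 7, 8, 9, 11, 18}
(A ∪ B)' = U \ (A ∪ B) = {2, 3, 4, 5, 6, 10, 12, 13, 14, 15, 16, 17, 19, 20}
A' = {2, 3, 4, 5, 6, 7, 10, 12, 13, 14, 15, 16, 17, 18, 19, 20}, B' = {1, 2, 3, 4, 5, 6, 9, 10, 11, 12, 13, 14, 15, 16, 17, 19, 20}
Claimed RHS: A' ∩ B' = {2, 3, 4, 5, 6, 10, 12, 13, 14, 15, 16, 17, 19, 20}
Identity is VALID: LHS = RHS = {2, 3, 4, 5, 6, 10, 12, 13, 14, 15, 16, 17, 19, 20} ✓

Identity is valid. (A ∪ B)' = A' ∩ B' = {2, 3, 4, 5, 6, 10, 12, 13, 14, 15, 16, 17, 19, 20}


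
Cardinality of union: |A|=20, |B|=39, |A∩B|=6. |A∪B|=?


|A ∪ B| = |A| + |B| - |A ∩ B|
= 20 + 39 - 6
= 53

|A ∪ B| = 53


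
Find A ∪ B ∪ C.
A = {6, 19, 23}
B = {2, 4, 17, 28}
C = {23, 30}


A ∪ B = {2, 4, 6, 17, 19, 23, 28}
(A ∪ B) ∪ C = {2, 4, 6, 17, 19, 23, 28, 30}

A ∪ B ∪ C = {2, 4, 6, 17, 19, 23, 28, 30}


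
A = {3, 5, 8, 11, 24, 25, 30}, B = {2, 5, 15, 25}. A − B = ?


A \ B = elements in A but not in B
A = {3, 5, 8, 11, 24, 25, 30}
B = {2, 5, 15, 25}
Remove from A any elements in B
A \ B = {3, 8, 11, 24, 30}

A \ B = {3, 8, 11, 24, 30}


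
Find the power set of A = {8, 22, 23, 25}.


|A| = 4, so |P(A)| = 2^4 = 16
Enumerate subsets by cardinality (0 to 4):
∅, {8}, {22}, {23}, {25}, {8, 22}, {8, 23}, {8, 25}, {22, 23}, {22, 25}, {23, 25}, {8, 22, 23}, {8, 22, 25}, {8, 23, 25}, {22, 23, 25}, {8, 22, 23, 25}

P(A) has 16 subsets: ∅, {8}, {22}, {23}, {25}, {8, 22}, {8, 23}, {8, 25}, {22, 23}, {22, 25}, {23, 25}, {8, 22, 23}, {8, 22, 25}, {8, 23, 25}, {22, 23, 25}, {8, 22, 23, 25}


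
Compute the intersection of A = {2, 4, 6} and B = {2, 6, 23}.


A ∩ B = elements in both A and B
A = {2, 4, 6}
B = {2, 6, 23}
A ∩ B = {2, 6}

A ∩ B = {2, 6}


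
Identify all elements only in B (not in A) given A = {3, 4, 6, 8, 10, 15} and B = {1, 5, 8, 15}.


A = {3, 4, 6, 8, 10, 15}
B = {1, 5, 8, 15}
Region: only in B (not in A)
Elements: {1, 5}

Elements only in B (not in A): {1, 5}


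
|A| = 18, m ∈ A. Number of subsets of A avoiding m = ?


Subsets of A avoiding m are subsets of A \ {m}, which has 17 elements.
Count = 2^(n-1) = 2^17
= 131072

Number of subsets avoiding m = 131072


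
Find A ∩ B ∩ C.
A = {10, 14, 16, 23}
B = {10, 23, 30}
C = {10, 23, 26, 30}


A ∩ B = {10, 23}
(A ∩ B) ∩ C = {10, 23}

A ∩ B ∩ C = {10, 23}


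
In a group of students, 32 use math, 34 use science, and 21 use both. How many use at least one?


|A ∪ B| = |A| + |B| - |A ∩ B|
= 32 + 34 - 21
= 45

|A ∪ B| = 45


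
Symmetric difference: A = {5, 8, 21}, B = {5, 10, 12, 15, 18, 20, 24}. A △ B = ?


A △ B = (A \ B) ∪ (B \ A) = elements in exactly one of A or B
A \ B = {8, 21}
B \ A = {10, 12, 15, 18, 20, 24}
A △ B = {8, 10, 12, 15, 18, 20, 21, 24}

A △ B = {8, 10, 12, 15, 18, 20, 21, 24}


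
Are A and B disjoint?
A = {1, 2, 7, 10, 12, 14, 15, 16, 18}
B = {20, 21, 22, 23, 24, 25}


Disjoint means A ∩ B = ∅.
A ∩ B = ∅
A ∩ B = ∅, so A and B are disjoint.

Yes, A and B are disjoint


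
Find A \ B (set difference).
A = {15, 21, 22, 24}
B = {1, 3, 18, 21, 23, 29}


A \ B = elements in A but not in B
A = {15, 21, 22, 24}
B = {1, 3, 18, 21, 23, 29}
Remove from A any elements in B
A \ B = {15, 22, 24}

A \ B = {15, 22, 24}


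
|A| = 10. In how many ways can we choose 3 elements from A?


C(n,k) = n! / (k!(n-k)!)
C(10,3) = 10! / (3!7!)
= 120

C(10,3) = 120


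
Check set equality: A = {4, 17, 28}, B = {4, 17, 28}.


Two sets are equal iff they have exactly the same elements.
A = {4, 17, 28}
B = {4, 17, 28}
Same elements → A = B

Yes, A = B


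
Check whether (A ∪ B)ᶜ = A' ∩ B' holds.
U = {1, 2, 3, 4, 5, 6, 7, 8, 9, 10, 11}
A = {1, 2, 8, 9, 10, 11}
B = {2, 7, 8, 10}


LHS: A ∪ B = {1, 2, 7, 8, 9, 10, 11}
(A ∪ B)' = U \ (A ∪ B) = {3, 4, 5, 6}
A' = {3, 4, 5, 6, 7}, B' = {1, 3, 4, 5, 6, 9, 11}
Claimed RHS: A' ∩ B' = {3, 4, 5, 6}
Identity is VALID: LHS = RHS = {3, 4, 5, 6} ✓

Identity is valid. (A ∪ B)' = A' ∩ B' = {3, 4, 5, 6}


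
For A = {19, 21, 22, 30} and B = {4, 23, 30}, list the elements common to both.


A ∩ B = elements in both A and B
A = {19, 21, 22, 30}
B = {4, 23, 30}
A ∩ B = {30}

A ∩ B = {30}


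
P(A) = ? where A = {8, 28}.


|A| = 2, so |P(A)| = 2^2 = 4
Enumerate subsets by cardinality (0 to 2):
∅, {8}, {28}, {8, 28}

P(A) has 4 subsets: ∅, {8}, {28}, {8, 28}


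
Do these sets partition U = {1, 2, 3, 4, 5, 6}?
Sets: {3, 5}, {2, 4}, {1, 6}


A partition requires: (1) non-empty parts, (2) pairwise disjoint, (3) union = U
Parts: {3, 5}, {2, 4}, {1, 6}
Union of parts: {1, 2, 3, 4, 5, 6}
U = {1, 2, 3, 4, 5, 6}
All non-empty? True
Pairwise disjoint? True
Covers U? True

Yes, valid partition


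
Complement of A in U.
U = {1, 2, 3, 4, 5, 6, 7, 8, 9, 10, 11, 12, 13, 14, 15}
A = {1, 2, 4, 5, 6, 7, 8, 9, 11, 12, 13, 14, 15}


Aᶜ = U \ A = elements in U but not in A
U = {1, 2, 3, 4, 5, 6, 7, 8, 9, 10, 11, 12, 13, 14, 15}
A = {1, 2, 4, 5, 6, 7, 8, 9, 11, 12, 13, 14, 15}
Aᶜ = {3, 10}

Aᶜ = {3, 10}


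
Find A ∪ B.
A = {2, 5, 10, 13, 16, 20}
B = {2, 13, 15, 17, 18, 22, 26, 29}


A ∪ B = all elements in A or B (or both)
A = {2, 5, 10, 13, 16, 20}
B = {2, 13, 15, 17, 18, 22, 26, 29}
A ∪ B = {2, 5, 10, 13, 15, 16, 17, 18, 20, 22, 26, 29}

A ∪ B = {2, 5, 10, 13, 15, 16, 17, 18, 20, 22, 26, 29}


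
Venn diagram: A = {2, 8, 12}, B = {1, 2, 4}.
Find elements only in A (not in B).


A = {2, 8, 12}
B = {1, 2, 4}
Region: only in A (not in B)
Elements: {8, 12}

Elements only in A (not in B): {8, 12}


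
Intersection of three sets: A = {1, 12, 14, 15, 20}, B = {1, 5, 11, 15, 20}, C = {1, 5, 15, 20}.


A ∩ B = {1, 15, 20}
(A ∩ B) ∩ C = {1, 15, 20}

A ∩ B ∩ C = {1, 15, 20}


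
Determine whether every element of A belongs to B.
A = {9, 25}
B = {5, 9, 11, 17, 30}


A ⊆ B means every element of A is in B.
Elements in A not in B: {25}
So A ⊄ B.

No, A ⊄ B


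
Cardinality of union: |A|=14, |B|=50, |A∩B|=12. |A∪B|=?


|A ∪ B| = |A| + |B| - |A ∩ B|
= 14 + 50 - 12
= 52

|A ∪ B| = 52


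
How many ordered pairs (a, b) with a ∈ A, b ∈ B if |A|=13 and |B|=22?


|A × B| = |A| × |B|
= 13 × 22
= 286

|A × B| = 286


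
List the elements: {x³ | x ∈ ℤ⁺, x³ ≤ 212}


Checking each candidate:
Condition: positive perfect cubes ≤ 212
Result = {1, 8, 27, 64, 125}

{1, 8, 27, 64, 125}


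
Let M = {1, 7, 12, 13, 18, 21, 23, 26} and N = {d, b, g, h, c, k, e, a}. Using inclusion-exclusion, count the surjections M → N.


n = |M| = 8, k = |N| = 8. Surjections via inclusion-exclusion:
S(n,k) = Σ(-1)^i × C(k,i) × (k-i)^n, i=0 to k
i=0: (-1)^0×C(8,0)×8^8 = 16777216
i=1: (-1)^1×C(8,1)×7^8 = -46118408
i=2: (-1)^2×C(8,2)×6^8 = 47029248
i=3: (-1)^3×C(8,3)×5^8 = -21875000
i=4: (-1)^4×C(8,4)×4^8 = 4587520
i=5: (-1)^5×C(8,5)×3^8 = -367416
i=6: (-1)^6×C(8,6)×2^8 = 7168
i=7: (-1)^7×C(8,7)×1^8 = -8
i=8: (-1)^8×C(8,8)×0^8 = 0
Total = 40320

Number of surjections = 40320


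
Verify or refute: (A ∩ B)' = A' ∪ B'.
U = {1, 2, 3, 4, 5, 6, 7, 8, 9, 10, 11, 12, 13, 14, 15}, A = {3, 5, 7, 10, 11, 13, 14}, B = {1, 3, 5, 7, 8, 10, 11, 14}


LHS: A ∩ B = {3, 5, 7, 10, 11, 14}
(A ∩ B)' = U \ (A ∩ B) = {1, 2, 4, 6, 8, 9, 12, 13, 15}
A' = {1, 2, 4, 6, 8, 9, 12, 15}, B' = {2, 4, 6, 9, 12, 13, 15}
Claimed RHS: A' ∪ B' = {1, 2, 4, 6, 8, 9, 12, 13, 15}
Identity is VALID: LHS = RHS = {1, 2, 4, 6, 8, 9, 12, 13, 15} ✓

Identity is valid. (A ∩ B)' = A' ∪ B' = {1, 2, 4, 6, 8, 9, 12, 13, 15}


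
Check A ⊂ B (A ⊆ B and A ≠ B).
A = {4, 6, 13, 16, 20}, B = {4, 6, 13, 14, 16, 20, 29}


A ⊂ B requires: A ⊆ B AND A ≠ B.
A ⊆ B? Yes
A = B? No
A ⊂ B: Yes (A is a proper subset of B)

Yes, A ⊂ B


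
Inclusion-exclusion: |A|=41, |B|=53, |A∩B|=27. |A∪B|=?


|A ∪ B| = |A| + |B| - |A ∩ B|
= 41 + 53 - 27
= 67

|A ∪ B| = 67


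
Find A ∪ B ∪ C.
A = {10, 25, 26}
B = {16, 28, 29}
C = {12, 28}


A ∪ B = {10, 16, 25, 26, 28, 29}
(A ∪ B) ∪ C = {10, 12, 16, 25, 26, 28, 29}

A ∪ B ∪ C = {10, 12, 16, 25, 26, 28, 29}


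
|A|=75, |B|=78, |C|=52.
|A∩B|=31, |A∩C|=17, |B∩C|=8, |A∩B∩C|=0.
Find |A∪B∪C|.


|A∪B∪C| = |A|+|B|+|C| - |A∩B|-|A∩C|-|B∩C| + |A∩B∩C|
= 75+78+52 - 31-17-8 + 0
= 205 - 56 + 0
= 149

|A ∪ B ∪ C| = 149


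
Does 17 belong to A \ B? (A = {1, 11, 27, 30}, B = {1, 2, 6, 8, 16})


A = {1, 11, 27, 30}, B = {1, 2, 6, 8, 16}
A \ B = elements in A but not in B
A \ B = {11, 27, 30}
Checking if 17 ∈ A \ B
17 is not in A \ B → False

17 ∉ A \ B


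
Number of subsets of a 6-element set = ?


Number of subsets = 2^n
= 2^6
= 64

|P(A)| = 64


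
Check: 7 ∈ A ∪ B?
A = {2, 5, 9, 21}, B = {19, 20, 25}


A = {2, 5, 9, 21}, B = {19, 20, 25}
A ∪ B = all elements in A or B
A ∪ B = {2, 5, 9, 19, 20, 21, 25}
Checking if 7 ∈ A ∪ B
7 is not in A ∪ B → False

7 ∉ A ∪ B


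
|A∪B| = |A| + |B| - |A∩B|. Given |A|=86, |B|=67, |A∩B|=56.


|A ∪ B| = |A| + |B| - |A ∩ B|
= 86 + 67 - 56
= 97

|A ∪ B| = 97


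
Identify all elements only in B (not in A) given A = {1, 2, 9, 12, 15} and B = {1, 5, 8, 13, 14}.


A = {1, 2, 9, 12, 15}
B = {1, 5, 8, 13, 14}
Region: only in B (not in A)
Elements: {5, 8, 13, 14}

Elements only in B (not in A): {5, 8, 13, 14}


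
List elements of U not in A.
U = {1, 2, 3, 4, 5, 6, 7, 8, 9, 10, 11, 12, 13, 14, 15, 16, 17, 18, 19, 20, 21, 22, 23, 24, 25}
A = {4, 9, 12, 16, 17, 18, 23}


Aᶜ = U \ A = elements in U but not in A
U = {1, 2, 3, 4, 5, 6, 7, 8, 9, 10, 11, 12, 13, 14, 15, 16, 17, 18, 19, 20, 21, 22, 23, 24, 25}
A = {4, 9, 12, 16, 17, 18, 23}
Aᶜ = {1, 2, 3, 5, 6, 7, 8, 10, 11, 13, 14, 15, 19, 20, 21, 22, 24, 25}

Aᶜ = {1, 2, 3, 5, 6, 7, 8, 10, 11, 13, 14, 15, 19, 20, 21, 22, 24, 25}


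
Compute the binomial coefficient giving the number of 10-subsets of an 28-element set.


C(n,k) = n! / (k!(n-k)!)
C(28,10) = 28! / (10!18!)
= 13123110

C(28,10) = 13123110


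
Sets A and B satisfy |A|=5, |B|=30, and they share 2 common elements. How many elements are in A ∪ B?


|A ∪ B| = |A| + |B| - |A ∩ B|
= 5 + 30 - 2
= 33

|A ∪ B| = 33


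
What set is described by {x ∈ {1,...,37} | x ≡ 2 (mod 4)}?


Checking each candidate:
Condition: x in {1,...,37} with x ≡ 2 (mod 4)
Result = {2, 6, 10, 14, 18, 22, 26, 30, 34}

{2, 6, 10, 14, 18, 22, 26, 30, 34}


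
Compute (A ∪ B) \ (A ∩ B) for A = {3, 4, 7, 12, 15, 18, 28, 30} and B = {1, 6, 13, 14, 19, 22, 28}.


A △ B = (A \ B) ∪ (B \ A) = elements in exactly one of A or B
A \ B = {3, 4, 7, 12, 15, 18, 30}
B \ A = {1, 6, 13, 14, 19, 22}
A △ B = {1, 3, 4, 6, 7, 12, 13, 14, 15, 18, 19, 22, 30}

A △ B = {1, 3, 4, 6, 7, 12, 13, 14, 15, 18, 19, 22, 30}


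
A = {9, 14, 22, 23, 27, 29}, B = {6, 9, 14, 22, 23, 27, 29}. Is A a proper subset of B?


A ⊂ B requires: A ⊆ B AND A ≠ B.
A ⊆ B? Yes
A = B? No
A ⊂ B: Yes (A is a proper subset of B)

Yes, A ⊂ B


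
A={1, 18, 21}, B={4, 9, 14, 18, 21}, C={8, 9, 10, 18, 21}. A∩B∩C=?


A ∩ B = {18, 21}
(A ∩ B) ∩ C = {18, 21}

A ∩ B ∩ C = {18, 21}


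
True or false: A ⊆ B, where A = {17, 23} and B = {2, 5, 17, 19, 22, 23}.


A ⊆ B means every element of A is in B.
All elements of A are in B.
So A ⊆ B.

Yes, A ⊆ B


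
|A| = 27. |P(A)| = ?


Number of subsets = 2^n
= 2^27
= 134217728

|P(A)| = 134217728


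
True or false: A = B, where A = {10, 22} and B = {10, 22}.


Two sets are equal iff they have exactly the same elements.
A = {10, 22}
B = {10, 22}
Same elements → A = B

Yes, A = B


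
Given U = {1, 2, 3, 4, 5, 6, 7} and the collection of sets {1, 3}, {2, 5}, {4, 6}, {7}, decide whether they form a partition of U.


A partition requires: (1) non-empty parts, (2) pairwise disjoint, (3) union = U
Parts: {1, 3}, {2, 5}, {4, 6}, {7}
Union of parts: {1, 2, 3, 4, 5, 6, 7}
U = {1, 2, 3, 4, 5, 6, 7}
All non-empty? True
Pairwise disjoint? True
Covers U? True

Yes, valid partition


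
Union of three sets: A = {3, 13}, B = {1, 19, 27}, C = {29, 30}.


A ∪ B = {1, 3, 13, 19, 27}
(A ∪ B) ∪ C = {1, 3, 13, 19, 27, 29, 30}

A ∪ B ∪ C = {1, 3, 13, 19, 27, 29, 30}


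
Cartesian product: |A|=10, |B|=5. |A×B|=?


|A × B| = |A| × |B|
= 10 × 5
= 50

|A × B| = 50


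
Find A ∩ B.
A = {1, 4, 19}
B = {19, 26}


A ∩ B = elements in both A and B
A = {1, 4, 19}
B = {19, 26}
A ∩ B = {19}

A ∩ B = {19}


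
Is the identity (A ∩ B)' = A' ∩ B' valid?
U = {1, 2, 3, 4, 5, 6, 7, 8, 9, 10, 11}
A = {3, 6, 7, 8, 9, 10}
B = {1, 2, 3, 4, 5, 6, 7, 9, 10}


LHS: A ∩ B = {3, 6, 7, 9, 10}
(A ∩ B)' = U \ (A ∩ B) = {1, 2, 4, 5, 8, 11}
A' = {1, 2, 4, 5, 11}, B' = {8, 11}
Claimed RHS: A' ∩ B' = {11}
Identity is INVALID: LHS = {1, 2, 4, 5, 8, 11} but the RHS claimed here equals {11}. The correct form is (A ∩ B)' = A' ∪ B'.

Identity is invalid: (A ∩ B)' = {1, 2, 4, 5, 8, 11} but A' ∩ B' = {11}. The correct De Morgan law is (A ∩ B)' = A' ∪ B'.


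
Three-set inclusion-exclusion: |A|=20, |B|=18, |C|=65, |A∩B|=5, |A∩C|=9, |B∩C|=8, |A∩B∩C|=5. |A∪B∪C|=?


|A∪B∪C| = |A|+|B|+|C| - |A∩B|-|A∩C|-|B∩C| + |A∩B∩C|
= 20+18+65 - 5-9-8 + 5
= 103 - 22 + 5
= 86

|A ∪ B ∪ C| = 86


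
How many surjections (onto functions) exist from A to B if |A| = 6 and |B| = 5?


n = |A| = 6, k = |B| = 5. Surjections via inclusion-exclusion:
S(n,k) = Σ(-1)^i × C(k,i) × (k-i)^n, i=0 to k
i=0: (-1)^0×C(5,0)×5^6 = 15625
i=1: (-1)^1×C(5,1)×4^6 = -20480
i=2: (-1)^2×C(5,2)×3^6 = 7290
i=3: (-1)^3×C(5,3)×2^6 = -640
i=4: (-1)^4×C(5,4)×1^6 = 5
i=5: (-1)^5×C(5,5)×0^6 = 0
Total = 1800

Number of surjections = 1800


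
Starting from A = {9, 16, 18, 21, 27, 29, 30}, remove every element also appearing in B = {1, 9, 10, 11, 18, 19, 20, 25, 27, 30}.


A \ B = elements in A but not in B
A = {9, 16, 18, 21, 27, 29, 30}
B = {1, 9, 10, 11, 18, 19, 20, 25, 27, 30}
Remove from A any elements in B
A \ B = {16, 21, 29}

A \ B = {16, 21, 29}


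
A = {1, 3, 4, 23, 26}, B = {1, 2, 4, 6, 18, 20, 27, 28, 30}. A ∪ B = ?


A ∪ B = all elements in A or B (or both)
A = {1, 3, 4, 23, 26}
B = {1, 2, 4, 6, 18, 20, 27, 28, 30}
A ∪ B = {1, 2, 3, 4, 6, 18, 20, 23, 26, 27, 28, 30}

A ∪ B = {1, 2, 3, 4, 6, 18, 20, 23, 26, 27, 28, 30}


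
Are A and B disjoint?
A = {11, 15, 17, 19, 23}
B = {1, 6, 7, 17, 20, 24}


Disjoint means A ∩ B = ∅.
A ∩ B = {17}
A ∩ B ≠ ∅, so A and B are NOT disjoint.

No, A and B are not disjoint (A ∩ B = {17})


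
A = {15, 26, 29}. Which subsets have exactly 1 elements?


|A| = 3, so A has C(3,1) = 3 subsets of size 1.
Enumerate by choosing 1 elements from A at a time:
{15}, {26}, {29}

1-element subsets (3 total): {15}, {26}, {29}


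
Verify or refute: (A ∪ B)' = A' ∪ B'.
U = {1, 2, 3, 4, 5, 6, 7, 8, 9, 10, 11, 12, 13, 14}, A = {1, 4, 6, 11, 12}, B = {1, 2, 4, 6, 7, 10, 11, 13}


LHS: A ∪ B = {1, 2, 4, 6, 7, 10, 11, 12, 13}
(A ∪ B)' = U \ (A ∪ B) = {3, 5, 8, 9, 14}
A' = {2, 3, 5, 7, 8, 9, 10, 13, 14}, B' = {3, 5, 8, 9, 12, 14}
Claimed RHS: A' ∪ B' = {2, 3, 5, 7, 8, 9, 10, 12, 13, 14}
Identity is INVALID: LHS = {3, 5, 8, 9, 14} but the RHS claimed here equals {2, 3, 5, 7, 8, 9, 10, 12, 13, 14}. The correct form is (A ∪ B)' = A' ∩ B'.

Identity is invalid: (A ∪ B)' = {3, 5, 8, 9, 14} but A' ∪ B' = {2, 3, 5, 7, 8, 9, 10, 12, 13, 14}. The correct De Morgan law is (A ∪ B)' = A' ∩ B'.


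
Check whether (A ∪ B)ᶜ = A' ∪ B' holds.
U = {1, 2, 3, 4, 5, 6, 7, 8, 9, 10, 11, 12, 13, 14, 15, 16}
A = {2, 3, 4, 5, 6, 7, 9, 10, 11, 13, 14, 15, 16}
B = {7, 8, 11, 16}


LHS: A ∪ B = {2, 3, 4, 5, 6, 7, 8, 9, 10, 11, 13, 14, 15, 16}
(A ∪ B)' = U \ (A ∪ B) = {1, 12}
A' = {1, 8, 12}, B' = {1, 2, 3, 4, 5, 6, 9, 10, 12, 13, 14, 15}
Claimed RHS: A' ∪ B' = {1, 2, 3, 4, 5, 6, 8, 9, 10, 12, 13, 14, 15}
Identity is INVALID: LHS = {1, 12} but the RHS claimed here equals {1, 2, 3, 4, 5, 6, 8, 9, 10, 12, 13, 14, 15}. The correct form is (A ∪ B)' = A' ∩ B'.

Identity is invalid: (A ∪ B)' = {1, 12} but A' ∪ B' = {1, 2, 3, 4, 5, 6, 8, 9, 10, 12, 13, 14, 15}. The correct De Morgan law is (A ∪ B)' = A' ∩ B'.


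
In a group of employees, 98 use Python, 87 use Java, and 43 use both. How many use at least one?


|A ∪ B| = |A| + |B| - |A ∩ B|
= 98 + 87 - 43
= 142

|A ∪ B| = 142


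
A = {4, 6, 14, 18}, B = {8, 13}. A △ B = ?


A △ B = (A \ B) ∪ (B \ A) = elements in exactly one of A or B
A \ B = {4, 6, 14, 18}
B \ A = {8, 13}
A △ B = {4, 6, 8, 13, 14, 18}

A △ B = {4, 6, 8, 13, 14, 18}


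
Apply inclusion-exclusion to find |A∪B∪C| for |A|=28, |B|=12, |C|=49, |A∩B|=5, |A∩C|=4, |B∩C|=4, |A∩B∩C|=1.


|A∪B∪C| = |A|+|B|+|C| - |A∩B|-|A∩C|-|B∩C| + |A∩B∩C|
= 28+12+49 - 5-4-4 + 1
= 89 - 13 + 1
= 77

|A ∪ B ∪ C| = 77


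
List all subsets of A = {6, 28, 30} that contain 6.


A subset of A contains 6 iff the remaining 2 elements form any subset of A \ {6}.
Count: 2^(n-1) = 2^2 = 4
Subsets containing 6: {6}, {6, 28}, {6, 30}, {6, 28, 30}

Subsets containing 6 (4 total): {6}, {6, 28}, {6, 30}, {6, 28, 30}


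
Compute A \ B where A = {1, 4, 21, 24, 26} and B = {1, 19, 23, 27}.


A \ B = elements in A but not in B
A = {1, 4, 21, 24, 26}
B = {1, 19, 23, 27}
Remove from A any elements in B
A \ B = {4, 21, 24, 26}

A \ B = {4, 21, 24, 26}


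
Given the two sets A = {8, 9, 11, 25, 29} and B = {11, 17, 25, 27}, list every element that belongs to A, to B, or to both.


A ∪ B = all elements in A or B (or both)
A = {8, 9, 11, 25, 29}
B = {11, 17, 25, 27}
A ∪ B = {8, 9, 11, 17, 25, 27, 29}

A ∪ B = {8, 9, 11, 17, 25, 27, 29}


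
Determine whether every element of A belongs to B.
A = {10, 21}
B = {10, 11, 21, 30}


A ⊆ B means every element of A is in B.
All elements of A are in B.
So A ⊆ B.

Yes, A ⊆ B


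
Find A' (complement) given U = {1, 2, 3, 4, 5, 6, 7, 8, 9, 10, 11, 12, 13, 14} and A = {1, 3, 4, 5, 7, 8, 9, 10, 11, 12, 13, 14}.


Aᶜ = U \ A = elements in U but not in A
U = {1, 2, 3, 4, 5, 6, 7, 8, 9, 10, 11, 12, 13, 14}
A = {1, 3, 4, 5, 7, 8, 9, 10, 11, 12, 13, 14}
Aᶜ = {2, 6}

Aᶜ = {2, 6}


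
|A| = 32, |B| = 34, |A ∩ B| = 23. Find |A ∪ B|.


|A ∪ B| = |A| + |B| - |A ∩ B|
= 32 + 34 - 23
= 43

|A ∪ B| = 43


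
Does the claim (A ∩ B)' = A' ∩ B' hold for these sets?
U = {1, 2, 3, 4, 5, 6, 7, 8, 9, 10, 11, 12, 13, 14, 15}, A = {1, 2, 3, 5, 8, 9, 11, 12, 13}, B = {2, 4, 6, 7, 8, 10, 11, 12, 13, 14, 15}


LHS: A ∩ B = {2, 8, 11, 12, 13}
(A ∩ B)' = U \ (A ∩ B) = {1, 3, 4, 5, 6, 7, 9, 10, 14, 15}
A' = {4, 6, 7, 10, 14, 15}, B' = {1, 3, 5, 9}
Claimed RHS: A' ∩ B' = ∅
Identity is INVALID: LHS = {1, 3, 4, 5, 6, 7, 9, 10, 14, 15} but the RHS claimed here equals ∅. The correct form is (A ∩ B)' = A' ∪ B'.

Identity is invalid: (A ∩ B)' = {1, 3, 4, 5, 6, 7, 9, 10, 14, 15} but A' ∩ B' = ∅. The correct De Morgan law is (A ∩ B)' = A' ∪ B'.
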